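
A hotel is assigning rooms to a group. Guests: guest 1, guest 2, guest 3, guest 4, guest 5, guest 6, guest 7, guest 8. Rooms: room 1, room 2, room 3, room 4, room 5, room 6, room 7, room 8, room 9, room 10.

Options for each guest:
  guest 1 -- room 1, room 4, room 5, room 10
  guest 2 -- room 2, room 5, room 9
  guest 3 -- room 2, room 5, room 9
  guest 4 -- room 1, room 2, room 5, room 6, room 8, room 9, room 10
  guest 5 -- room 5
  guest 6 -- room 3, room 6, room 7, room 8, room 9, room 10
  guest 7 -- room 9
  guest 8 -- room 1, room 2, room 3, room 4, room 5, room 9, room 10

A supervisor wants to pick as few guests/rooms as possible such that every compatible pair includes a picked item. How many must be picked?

7

{guest 1, guest 4, guest 6, guest 8, room 2, room 5, room 9} is a vertex cover of size 7: every edge has an endpoint in this set.
No smaller cover exists because guest 1–room 10, guest 2–room 2, guest 3–room 9, guest 4–room 8, guest 5–room 5, guest 6–room 3, guest 8–room 4 is a matching of size 7, and a cover must include an endpoint of each of these disjoint edges (König's theorem).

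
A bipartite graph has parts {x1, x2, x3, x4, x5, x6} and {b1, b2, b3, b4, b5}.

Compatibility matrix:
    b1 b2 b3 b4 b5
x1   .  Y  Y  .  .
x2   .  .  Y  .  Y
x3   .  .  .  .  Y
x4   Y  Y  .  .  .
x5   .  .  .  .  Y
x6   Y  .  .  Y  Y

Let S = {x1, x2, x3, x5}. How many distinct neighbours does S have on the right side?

3

The union of neighbours of {x1, x2, x3, x5} is {b2, b3, b5}, which has 3 elements.
Since |N(S)| = 3 < |S| = 4, Hall's condition fails for this subset.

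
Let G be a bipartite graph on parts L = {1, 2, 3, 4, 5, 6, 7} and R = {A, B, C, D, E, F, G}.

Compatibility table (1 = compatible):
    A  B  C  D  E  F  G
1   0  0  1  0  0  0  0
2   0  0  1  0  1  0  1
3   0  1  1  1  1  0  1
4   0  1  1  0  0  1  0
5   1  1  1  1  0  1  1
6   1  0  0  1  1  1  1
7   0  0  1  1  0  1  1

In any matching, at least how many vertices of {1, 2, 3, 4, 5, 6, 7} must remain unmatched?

0

One maximum matching: 1-C, 2-E, 3-G, 4-B, 5-D, 6-A, 7-F.
All 7 left vertices are matched, so no larger matching exists.
That matches 7 of the 7, leaving 0 unmatched; no matching can do better.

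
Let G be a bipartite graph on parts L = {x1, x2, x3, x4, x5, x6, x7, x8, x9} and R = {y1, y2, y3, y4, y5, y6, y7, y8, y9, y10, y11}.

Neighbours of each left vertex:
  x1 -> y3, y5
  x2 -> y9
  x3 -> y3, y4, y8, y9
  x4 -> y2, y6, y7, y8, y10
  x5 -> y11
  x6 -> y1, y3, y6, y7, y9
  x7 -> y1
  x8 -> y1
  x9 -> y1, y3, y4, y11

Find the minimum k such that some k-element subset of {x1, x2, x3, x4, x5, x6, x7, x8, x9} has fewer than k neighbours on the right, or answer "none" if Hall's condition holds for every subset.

2

Take S = {x7, x8}. Its neighbourhood is {y1}, so |N(S)| = 1 < |S| = 2.
No single vertex violates Hall's condition since each has at least one neighbour, so 2 is the minimum.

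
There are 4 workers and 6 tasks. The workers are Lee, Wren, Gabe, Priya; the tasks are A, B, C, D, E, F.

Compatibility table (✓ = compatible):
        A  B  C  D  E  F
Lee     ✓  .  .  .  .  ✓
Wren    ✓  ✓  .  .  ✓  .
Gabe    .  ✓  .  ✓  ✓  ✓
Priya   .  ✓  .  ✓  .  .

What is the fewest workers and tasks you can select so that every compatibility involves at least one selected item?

4

The 4 edges Lee–F, Wren–A, Gabe–E, Priya–B form a matching, so any vertex cover needs at least 4 vertices (one per matched edge).
Conversely {Lee, Wren, Gabe, Priya} meets every edge and has exactly 4 vertices, so 4 is optimal.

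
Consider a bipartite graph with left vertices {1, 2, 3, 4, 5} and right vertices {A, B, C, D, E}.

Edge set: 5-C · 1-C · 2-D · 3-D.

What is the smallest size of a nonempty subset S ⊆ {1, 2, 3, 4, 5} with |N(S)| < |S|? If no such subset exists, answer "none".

1

Take S = {4}. Its neighbourhood is {}, so |N(S)| = 0 < |S| = 1.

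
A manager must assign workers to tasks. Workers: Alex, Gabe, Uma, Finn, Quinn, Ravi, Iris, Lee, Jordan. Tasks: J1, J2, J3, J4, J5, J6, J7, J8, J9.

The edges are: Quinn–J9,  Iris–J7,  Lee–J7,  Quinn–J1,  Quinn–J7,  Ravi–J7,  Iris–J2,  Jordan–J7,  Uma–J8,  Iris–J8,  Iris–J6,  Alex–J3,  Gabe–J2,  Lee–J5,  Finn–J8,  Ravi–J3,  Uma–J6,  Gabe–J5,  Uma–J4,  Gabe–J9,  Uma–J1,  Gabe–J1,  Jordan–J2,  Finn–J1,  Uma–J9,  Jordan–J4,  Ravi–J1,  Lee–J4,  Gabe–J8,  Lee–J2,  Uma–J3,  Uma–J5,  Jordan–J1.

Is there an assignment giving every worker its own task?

Yes

A valid assignment of size 9: Alex→J3, Gabe→J2, Uma→J4, Finn→J8, Quinn→J9, Ravi→J1, Iris→J6, Lee→J5, Jordan→J7.
Every worker is matched, so this is a perfect matching.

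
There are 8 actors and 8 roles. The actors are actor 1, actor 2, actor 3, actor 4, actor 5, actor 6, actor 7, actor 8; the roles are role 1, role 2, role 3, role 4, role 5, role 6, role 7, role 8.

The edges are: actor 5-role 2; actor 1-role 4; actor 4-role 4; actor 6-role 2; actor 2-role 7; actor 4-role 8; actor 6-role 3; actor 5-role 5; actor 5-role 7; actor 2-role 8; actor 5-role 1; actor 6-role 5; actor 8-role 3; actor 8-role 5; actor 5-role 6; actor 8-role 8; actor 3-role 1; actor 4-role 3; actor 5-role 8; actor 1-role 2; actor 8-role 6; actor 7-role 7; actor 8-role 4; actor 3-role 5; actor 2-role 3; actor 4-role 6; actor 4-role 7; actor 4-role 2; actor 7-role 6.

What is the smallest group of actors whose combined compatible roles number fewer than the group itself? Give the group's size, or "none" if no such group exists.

A matching saturating every actor exists, for instance actor 1→role 4, actor 2→role 3, actor 3→role 5, actor 4→role 7, actor 5→role 1, actor 6→role 2, actor 7→role 6, actor 8→role 8.
By Hall's marriage theorem, this means |N(S)| ≥ |S| for every subset S, so no violating subset exists.

none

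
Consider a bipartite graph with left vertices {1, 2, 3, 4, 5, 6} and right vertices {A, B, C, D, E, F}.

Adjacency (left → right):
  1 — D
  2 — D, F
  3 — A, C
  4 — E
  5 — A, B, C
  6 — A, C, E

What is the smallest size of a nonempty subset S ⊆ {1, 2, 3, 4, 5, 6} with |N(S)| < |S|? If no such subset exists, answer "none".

none

A matching saturating every left vertex exists, for instance 1→D, 2→F, 3→A, 4→E, 5→B, 6→C.
By Hall's marriage theorem, this means |N(S)| ≥ |S| for every subset S, so no violating subset exists.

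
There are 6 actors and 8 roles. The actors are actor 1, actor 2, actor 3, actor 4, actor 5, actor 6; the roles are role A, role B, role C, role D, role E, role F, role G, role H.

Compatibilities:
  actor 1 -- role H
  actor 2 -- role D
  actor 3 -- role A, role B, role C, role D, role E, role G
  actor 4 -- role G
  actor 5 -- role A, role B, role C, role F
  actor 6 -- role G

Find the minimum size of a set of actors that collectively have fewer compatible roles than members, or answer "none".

2

Take S = {actor 4, actor 6}. Its neighbourhood is {role G}, so |N(S)| = 1 < |S| = 2.
No single vertex violates Hall's condition since each has at least one neighbour, so 2 is the minimum.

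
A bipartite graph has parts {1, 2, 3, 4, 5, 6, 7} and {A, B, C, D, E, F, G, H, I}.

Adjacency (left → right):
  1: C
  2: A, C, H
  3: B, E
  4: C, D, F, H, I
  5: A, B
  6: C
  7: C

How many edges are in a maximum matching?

5

For example, pair 1–C, 2–A, 3–E, 4–H, 5–B.
The set {1, 6, 7} has only 1 neighbour ({C}), so by Hall's theorem at most 5 of the 7 left vertices can be matched.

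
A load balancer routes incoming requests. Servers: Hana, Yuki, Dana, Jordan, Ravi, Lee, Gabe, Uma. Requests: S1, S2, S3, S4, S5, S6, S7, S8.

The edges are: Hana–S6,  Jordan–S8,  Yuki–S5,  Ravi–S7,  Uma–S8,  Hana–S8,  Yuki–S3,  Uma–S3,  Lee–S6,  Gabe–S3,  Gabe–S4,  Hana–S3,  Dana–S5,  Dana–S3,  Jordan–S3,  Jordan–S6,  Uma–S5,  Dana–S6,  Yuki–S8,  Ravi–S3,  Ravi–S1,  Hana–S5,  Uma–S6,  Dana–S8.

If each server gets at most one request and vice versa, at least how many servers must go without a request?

2

A valid assignment of size 6: Hana–S3, Yuki–S5, Dana–S6, Jordan–S8, Ravi–S7, Gabe–S4.
The set {Hana, Yuki, Dana, Jordan, Lee, Uma} has only 4 neighbours ({S3, S5, S6, S8}), so by Hall's theorem at most 6 of the 8 servers can be matched.
That matches 6 of the 8, leaving 2 unmatched; no matching can do better.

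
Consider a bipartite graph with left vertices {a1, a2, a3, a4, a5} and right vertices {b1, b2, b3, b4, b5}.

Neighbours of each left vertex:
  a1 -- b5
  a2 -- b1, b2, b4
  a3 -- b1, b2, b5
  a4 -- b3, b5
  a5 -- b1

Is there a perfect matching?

Yes

One maximum matching: a1–b5, a2–b4, a3–b2, a4–b3, a5–b1.
Every left vertex is matched, so this is a perfect matching.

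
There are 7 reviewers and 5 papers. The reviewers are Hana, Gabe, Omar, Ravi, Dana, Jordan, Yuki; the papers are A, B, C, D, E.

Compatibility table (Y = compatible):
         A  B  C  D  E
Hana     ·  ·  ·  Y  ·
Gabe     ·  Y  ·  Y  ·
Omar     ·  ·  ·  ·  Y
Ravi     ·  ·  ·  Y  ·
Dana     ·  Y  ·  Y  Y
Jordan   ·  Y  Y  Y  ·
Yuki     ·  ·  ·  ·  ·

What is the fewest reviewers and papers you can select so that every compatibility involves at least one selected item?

4

A maximum matching has 4 edges (e.g. Hana–D, Gabe–B, Omar–E, Jordan–C).
By König's theorem the minimum vertex cover has the same size. One such cover is {Jordan, B, D, E}.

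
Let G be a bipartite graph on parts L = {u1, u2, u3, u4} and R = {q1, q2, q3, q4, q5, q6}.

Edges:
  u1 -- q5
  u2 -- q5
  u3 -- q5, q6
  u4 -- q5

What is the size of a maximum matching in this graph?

One maximum matching: u1–q5, u3–q6.
The set {u1, u2, u4} has only 1 neighbour ({q5}), so by Hall's theorem at most 2 of the 4 left vertices can be matched.

2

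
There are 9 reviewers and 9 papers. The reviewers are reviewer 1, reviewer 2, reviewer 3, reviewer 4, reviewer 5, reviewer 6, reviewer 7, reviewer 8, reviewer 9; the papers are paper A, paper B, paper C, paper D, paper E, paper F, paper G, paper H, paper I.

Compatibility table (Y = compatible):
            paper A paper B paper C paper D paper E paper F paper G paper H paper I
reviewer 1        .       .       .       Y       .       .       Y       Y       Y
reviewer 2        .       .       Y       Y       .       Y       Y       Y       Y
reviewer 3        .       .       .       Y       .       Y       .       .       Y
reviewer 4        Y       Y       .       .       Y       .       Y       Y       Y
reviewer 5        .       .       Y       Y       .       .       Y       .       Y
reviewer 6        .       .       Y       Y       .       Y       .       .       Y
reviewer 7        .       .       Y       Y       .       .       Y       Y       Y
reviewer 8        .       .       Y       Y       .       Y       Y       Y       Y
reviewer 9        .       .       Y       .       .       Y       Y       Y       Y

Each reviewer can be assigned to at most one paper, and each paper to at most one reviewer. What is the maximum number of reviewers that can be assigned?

7

One maximum matching: reviewer 1–paper H, reviewer 2–paper G, reviewer 3–paper F, reviewer 4–paper B, reviewer 5–paper C, reviewer 6–paper D, reviewer 7–paper I.
The set {reviewer 1, reviewer 2, reviewer 3, reviewer 5, reviewer 6, reviewer 7, reviewer 8, reviewer 9} has only 6 neighbours ({paper C, paper D, paper F, paper G, paper H, paper I}), so by Hall's theorem at most 7 of the 9 reviewers can be matched.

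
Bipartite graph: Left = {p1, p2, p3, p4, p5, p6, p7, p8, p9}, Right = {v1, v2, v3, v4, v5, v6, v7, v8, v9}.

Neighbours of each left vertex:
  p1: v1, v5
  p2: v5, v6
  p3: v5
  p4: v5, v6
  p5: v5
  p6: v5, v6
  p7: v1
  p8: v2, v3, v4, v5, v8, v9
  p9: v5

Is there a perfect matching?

No

The set {p1, p2, p3, p4, p5, p6, p7, p9} has only 3 neighbours ({v1, v5, v6}), so by Hall's theorem at most 4 of the 9 left vertices can be matched.
Hence no matching covers every left vertex.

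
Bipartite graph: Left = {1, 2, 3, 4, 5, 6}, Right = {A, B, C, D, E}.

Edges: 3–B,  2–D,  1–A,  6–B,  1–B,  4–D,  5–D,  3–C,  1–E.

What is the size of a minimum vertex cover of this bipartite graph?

4

A maximum matching has 4 edges (e.g. 1–E, 2–D, 3–C, 6–B).
By König's theorem the minimum vertex cover has the same size. One such cover is {1, 3, 6, D}.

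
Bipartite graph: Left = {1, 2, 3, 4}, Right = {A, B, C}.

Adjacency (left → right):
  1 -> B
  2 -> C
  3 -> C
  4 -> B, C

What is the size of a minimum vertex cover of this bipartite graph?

2

{B, C} is a vertex cover of size 2: every edge has an endpoint in this set.
No smaller cover exists because 1–B, 2–C is a matching of size 2, and a cover must include an endpoint of each of these disjoint edges (König's theorem).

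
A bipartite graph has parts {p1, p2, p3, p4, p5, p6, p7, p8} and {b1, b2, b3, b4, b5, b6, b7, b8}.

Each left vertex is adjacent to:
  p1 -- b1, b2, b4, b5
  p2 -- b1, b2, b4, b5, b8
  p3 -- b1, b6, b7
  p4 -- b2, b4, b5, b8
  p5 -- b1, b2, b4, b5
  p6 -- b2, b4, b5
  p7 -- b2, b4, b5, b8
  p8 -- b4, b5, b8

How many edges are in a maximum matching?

6

A valid assignment of size 6: p1-b2, p2-b1, p3-b6, p4-b8, p5-b4, p6-b5.
The set {p1, p2, p4, p5, p6, p7, p8} has only 5 neighbours ({b1, b2, b4, b5, b8}), so by Hall's theorem at most 6 of the 8 left vertices can be matched.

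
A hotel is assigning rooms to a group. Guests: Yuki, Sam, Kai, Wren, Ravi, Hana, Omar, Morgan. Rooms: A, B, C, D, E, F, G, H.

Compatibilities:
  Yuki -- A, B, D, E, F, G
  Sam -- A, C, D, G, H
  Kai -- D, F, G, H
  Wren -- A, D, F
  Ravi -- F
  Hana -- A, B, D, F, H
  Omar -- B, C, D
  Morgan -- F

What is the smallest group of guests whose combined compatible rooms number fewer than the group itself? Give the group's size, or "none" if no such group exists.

Take S = {Ravi, Morgan}. Its neighbourhood is {F}, so |N(S)| = 1 < |S| = 2.
No single vertex violates Hall's condition since each has at least one neighbour, so 2 is the minimum.

2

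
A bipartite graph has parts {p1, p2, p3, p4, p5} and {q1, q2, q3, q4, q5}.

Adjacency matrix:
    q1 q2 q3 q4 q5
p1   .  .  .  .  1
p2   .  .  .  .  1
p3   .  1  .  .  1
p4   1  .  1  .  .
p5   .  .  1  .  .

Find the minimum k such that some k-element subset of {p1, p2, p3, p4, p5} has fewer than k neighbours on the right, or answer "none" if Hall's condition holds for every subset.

2

Take S = {p1, p2}. Its neighbourhood is {q5}, so |N(S)| = 1 < |S| = 2.
No single vertex violates Hall's condition since each has at least one neighbour, so 2 is the minimum.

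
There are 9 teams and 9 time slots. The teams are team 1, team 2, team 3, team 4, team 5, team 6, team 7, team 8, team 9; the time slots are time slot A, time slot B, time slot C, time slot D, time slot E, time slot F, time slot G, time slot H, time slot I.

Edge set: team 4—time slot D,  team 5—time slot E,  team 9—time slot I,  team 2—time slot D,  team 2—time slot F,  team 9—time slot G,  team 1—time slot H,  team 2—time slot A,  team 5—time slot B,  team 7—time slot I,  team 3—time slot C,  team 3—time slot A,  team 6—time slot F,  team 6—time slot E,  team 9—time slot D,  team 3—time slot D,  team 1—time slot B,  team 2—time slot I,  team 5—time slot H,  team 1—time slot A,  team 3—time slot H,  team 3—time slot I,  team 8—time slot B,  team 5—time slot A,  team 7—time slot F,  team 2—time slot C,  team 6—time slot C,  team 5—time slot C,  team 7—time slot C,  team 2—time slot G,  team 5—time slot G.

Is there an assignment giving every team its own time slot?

A valid assignment of size 9: team 1–time slot A, team 2–time slot G, team 3–time slot H, team 4–time slot D, team 5–time slot E, team 6–time slot C, team 7–time slot F, team 8–time slot B, team 9–time slot I.
All 9 teams are covered.

Yes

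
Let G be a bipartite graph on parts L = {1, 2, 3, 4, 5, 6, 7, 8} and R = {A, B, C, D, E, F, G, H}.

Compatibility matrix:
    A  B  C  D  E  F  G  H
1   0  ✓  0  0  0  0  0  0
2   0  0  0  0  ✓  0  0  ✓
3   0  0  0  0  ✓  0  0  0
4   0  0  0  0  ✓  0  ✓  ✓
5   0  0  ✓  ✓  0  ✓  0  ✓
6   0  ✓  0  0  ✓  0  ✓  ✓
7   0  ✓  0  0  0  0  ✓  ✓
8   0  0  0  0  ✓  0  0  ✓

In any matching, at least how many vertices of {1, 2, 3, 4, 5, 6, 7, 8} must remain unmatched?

For example, pair 1-B, 2-H, 3-E, 4-G, 5-F.
The set {1, 2, 3, 4, 6, 7, 8} has only 4 neighbours ({B, E, G, H}), so by Hall's theorem at most 5 of the 8 left vertices can be matched.
That matches 5 of the 8, leaving 3 unmatched; no matching can do better.

3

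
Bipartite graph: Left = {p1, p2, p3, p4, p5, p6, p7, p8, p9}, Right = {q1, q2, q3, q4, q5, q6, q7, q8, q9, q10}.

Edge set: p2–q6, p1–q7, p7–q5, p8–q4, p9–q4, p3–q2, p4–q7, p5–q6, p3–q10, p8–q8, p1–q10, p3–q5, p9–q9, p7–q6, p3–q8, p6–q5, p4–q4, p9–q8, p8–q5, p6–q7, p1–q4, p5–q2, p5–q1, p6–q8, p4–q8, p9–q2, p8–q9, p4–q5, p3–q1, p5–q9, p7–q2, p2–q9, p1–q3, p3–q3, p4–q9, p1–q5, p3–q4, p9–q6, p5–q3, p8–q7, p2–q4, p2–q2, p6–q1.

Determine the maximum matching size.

9

For example, pair p1→q3, p2→q2, p3→q1, p4→q7, p5→q6, p6→q8, p7→q5, p8→q4, p9→q9.
All 9 left vertices are matched, so no larger matching exists.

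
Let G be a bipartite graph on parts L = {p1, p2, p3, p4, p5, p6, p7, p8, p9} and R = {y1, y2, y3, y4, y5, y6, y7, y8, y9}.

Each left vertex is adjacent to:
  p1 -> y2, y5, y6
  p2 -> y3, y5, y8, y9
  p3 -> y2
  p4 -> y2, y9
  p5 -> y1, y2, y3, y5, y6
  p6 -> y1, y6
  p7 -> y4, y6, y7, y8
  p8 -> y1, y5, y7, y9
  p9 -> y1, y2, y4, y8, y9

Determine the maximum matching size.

A valid assignment of size 9: p1–y5, p2–y8, p3–y2, p4–y9, p5–y3, p6–y6, p7–y7, p8–y1, p9–y4.
All 9 left vertices are matched, so no larger matching exists.

9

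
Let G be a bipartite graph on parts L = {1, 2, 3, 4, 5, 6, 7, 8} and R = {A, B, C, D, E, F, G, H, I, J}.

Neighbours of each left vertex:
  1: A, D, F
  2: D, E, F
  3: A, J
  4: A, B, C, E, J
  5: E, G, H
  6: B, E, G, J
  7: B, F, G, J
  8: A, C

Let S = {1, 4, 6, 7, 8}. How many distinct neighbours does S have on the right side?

The union of neighbours of {1, 4, 6, 7, 8} is {A, B, C, D, E, F, G, J}, which has 8 elements.
Since |N(S)| = 8 ≥ |S| = 5, Hall's condition holds for this subset.

8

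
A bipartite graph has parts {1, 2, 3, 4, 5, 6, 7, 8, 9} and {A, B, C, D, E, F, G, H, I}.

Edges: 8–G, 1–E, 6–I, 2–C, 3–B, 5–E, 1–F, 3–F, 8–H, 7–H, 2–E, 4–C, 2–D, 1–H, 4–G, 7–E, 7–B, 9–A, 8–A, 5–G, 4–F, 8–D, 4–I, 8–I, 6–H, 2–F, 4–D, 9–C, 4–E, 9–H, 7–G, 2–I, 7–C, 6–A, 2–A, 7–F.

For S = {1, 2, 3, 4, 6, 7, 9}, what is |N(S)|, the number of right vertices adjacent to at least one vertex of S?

9

The union of neighbours of {1, 2, 3, 4, 6, 7, 9} is {A, B, C, D, E, F, G, H, I}, which has 9 elements.
Since |N(S)| = 9 ≥ |S| = 7, Hall's condition holds for this subset.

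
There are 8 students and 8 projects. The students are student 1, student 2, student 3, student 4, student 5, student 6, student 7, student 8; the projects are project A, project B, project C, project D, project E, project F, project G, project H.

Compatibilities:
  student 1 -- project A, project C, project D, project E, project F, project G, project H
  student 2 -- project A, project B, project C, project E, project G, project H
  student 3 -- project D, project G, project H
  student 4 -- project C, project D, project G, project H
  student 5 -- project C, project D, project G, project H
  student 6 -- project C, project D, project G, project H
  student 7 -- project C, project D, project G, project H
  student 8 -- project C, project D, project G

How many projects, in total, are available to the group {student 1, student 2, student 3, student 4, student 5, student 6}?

8

The union of neighbours of {student 1, student 2, student 3, student 4, student 5, student 6} is {project A, project B, project C, project D, project E, project F, project G, project H}, which has 8 elements.
Since |N(S)| = 8 ≥ |S| = 6, Hall's condition holds for this subset.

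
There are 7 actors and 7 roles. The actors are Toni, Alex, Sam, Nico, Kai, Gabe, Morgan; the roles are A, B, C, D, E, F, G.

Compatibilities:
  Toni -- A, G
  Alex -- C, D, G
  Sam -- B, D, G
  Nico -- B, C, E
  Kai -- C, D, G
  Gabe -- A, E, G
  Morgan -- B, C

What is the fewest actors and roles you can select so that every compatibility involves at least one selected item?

{A, B, C, D, E, G} is a vertex cover of size 6: every edge has an endpoint in this set.
No smaller cover exists because Toni–A, Alex–D, Sam–G, Nico–B, Kai–C, Gabe–E is a matching of size 6, and a cover must include an endpoint of each of these disjoint edges (König's theorem).

6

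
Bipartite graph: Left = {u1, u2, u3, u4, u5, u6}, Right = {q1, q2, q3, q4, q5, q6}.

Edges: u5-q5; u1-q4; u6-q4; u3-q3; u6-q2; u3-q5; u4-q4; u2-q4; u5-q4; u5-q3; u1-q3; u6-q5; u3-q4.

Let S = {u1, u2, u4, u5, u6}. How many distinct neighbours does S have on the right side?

The union of neighbours of {u1, u2, u4, u5, u6} is {q2, q3, q4, q5}, which has 4 elements.
Since |N(S)| = 4 < |S| = 5, Hall's condition fails for this subset.

4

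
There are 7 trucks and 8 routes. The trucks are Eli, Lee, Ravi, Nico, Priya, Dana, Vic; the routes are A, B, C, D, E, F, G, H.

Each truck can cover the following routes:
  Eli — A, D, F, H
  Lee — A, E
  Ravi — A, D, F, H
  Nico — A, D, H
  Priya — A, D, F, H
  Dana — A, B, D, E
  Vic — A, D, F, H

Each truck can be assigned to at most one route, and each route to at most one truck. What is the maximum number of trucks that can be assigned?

6

A valid assignment of size 6: Eli-D, Lee-E, Ravi-A, Nico-H, Priya-F, Dana-B.
The set {Eli, Ravi, Nico, Priya, Vic} has only 4 neighbours ({A, D, F, H}), so by Hall's theorem at most 6 of the 7 trucks can be matched.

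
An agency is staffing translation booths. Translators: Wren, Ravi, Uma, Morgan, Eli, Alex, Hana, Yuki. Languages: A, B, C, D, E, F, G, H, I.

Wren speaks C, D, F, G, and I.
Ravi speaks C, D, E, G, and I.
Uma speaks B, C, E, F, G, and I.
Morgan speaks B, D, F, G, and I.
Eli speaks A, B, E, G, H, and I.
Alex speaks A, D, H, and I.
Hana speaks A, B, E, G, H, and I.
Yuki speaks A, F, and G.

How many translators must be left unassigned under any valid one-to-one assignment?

One maximum matching: Wren→G, Ravi→I, Uma→B, Morgan→D, Eli→E, Alex→H, Hana→A, Yuki→F.
This saturates every translator, so 8 is the maximum.
That matches 8 of the 8, leaving 0 unmatched; no matching can do better.

0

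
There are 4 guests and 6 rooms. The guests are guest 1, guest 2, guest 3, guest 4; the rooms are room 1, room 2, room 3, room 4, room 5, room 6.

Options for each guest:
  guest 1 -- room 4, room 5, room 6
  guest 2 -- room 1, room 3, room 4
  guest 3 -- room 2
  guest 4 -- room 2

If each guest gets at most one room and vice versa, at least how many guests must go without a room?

A valid assignment of size 3: guest 1→room 4, guest 2→room 3, guest 3→room 2.
The set {guest 3, guest 4} has only 1 neighbour ({room 2}), so by Hall's theorem at most 3 of the 4 guests can be matched.
That matches 3 of the 4, leaving 1 unmatched; no matching can do better.

1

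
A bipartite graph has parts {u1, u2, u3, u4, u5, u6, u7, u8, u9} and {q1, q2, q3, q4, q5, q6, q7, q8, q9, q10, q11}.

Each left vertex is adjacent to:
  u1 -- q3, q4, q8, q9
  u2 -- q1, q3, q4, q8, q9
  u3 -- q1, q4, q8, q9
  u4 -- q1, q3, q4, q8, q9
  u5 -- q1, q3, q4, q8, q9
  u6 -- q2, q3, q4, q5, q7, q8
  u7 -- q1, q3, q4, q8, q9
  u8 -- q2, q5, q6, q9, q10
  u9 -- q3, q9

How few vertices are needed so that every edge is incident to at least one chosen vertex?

7

The 7 edges u1–q3, u2–q1, u3–q8, u4–q4, u5–q9, u6–q7, u8–q6 form a matching, so any vertex cover needs at least 7 vertices (one per matched edge).
Conversely {u6, u8, q1, q3, q4, q8, q9} meets every edge and has exactly 7 vertices, so 7 is optimal.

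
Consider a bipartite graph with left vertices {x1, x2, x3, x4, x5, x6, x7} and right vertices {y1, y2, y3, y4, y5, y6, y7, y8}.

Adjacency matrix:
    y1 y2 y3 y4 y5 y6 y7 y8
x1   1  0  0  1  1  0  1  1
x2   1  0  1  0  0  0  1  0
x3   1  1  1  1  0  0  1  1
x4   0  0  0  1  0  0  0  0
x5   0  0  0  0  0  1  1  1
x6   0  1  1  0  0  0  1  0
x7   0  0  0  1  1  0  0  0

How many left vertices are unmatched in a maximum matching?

0

One maximum matching: x1-y7, x2-y1, x3-y3, x4-y4, x5-y8, x6-y2, x7-y5.
This saturates every left vertex, so 7 is the maximum.
That matches 7 of the 7, leaving 0 unmatched; no matching can do better.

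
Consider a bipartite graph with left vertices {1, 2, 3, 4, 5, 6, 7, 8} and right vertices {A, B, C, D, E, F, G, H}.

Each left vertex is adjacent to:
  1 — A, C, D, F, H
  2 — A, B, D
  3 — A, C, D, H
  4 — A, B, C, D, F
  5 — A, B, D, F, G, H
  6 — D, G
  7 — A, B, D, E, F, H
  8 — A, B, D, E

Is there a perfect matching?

One maximum matching: 1–H, 2–D, 3–C, 4–F, 5–A, 6–G, 7–E, 8–B.
Every left vertex is matched, so this is a perfect matching.

Yes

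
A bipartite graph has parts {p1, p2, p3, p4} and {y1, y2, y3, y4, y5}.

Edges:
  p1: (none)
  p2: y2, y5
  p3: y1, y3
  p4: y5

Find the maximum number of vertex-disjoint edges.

For example, pair p2-y2, p3-y3, p4-y5.
The set {p1} has only 0 neighbours (∅), so by Hall's theorem at most 3 of the 4 left vertices can be matched.

3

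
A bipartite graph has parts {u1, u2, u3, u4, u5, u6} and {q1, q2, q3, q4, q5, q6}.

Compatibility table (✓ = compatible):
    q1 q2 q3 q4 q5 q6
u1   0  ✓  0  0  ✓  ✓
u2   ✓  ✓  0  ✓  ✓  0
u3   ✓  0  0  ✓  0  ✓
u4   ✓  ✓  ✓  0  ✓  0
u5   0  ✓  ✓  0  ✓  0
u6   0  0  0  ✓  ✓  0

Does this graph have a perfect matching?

Yes

A valid assignment of size 6: u1–q6, u2–q1, u3–q4, u4–q2, u5–q3, u6–q5.
All 6 left vertices are covered.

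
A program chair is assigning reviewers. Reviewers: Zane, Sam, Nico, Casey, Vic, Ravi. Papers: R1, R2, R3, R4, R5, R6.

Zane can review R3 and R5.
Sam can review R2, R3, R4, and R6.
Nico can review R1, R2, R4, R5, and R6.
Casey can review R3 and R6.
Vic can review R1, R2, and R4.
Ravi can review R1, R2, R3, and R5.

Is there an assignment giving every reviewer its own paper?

For example, pair Zane-R5, Sam-R2, Nico-R4, Casey-R6, Vic-R1, Ravi-R3.
Every reviewer is matched, so this is a perfect matching.

Yes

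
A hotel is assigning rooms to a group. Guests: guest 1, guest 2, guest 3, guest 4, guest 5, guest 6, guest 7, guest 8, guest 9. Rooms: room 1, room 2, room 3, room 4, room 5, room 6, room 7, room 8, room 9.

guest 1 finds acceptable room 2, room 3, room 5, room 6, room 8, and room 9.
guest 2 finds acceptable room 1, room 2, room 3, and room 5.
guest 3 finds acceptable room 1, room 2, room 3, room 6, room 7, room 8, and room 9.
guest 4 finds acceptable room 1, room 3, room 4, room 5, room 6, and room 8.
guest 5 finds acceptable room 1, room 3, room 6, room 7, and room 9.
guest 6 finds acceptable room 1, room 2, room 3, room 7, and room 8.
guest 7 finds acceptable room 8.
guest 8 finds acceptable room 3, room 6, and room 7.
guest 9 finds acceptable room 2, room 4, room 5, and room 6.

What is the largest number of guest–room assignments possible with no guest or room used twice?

For example, pair guest 1→room 6, guest 2→room 3, guest 3→room 2, guest 4→room 4, guest 5→room 9, guest 6→room 1, guest 7→room 8, guest 8→room 7, guest 9→room 5.
This saturates every guest, so 9 is the maximum.

9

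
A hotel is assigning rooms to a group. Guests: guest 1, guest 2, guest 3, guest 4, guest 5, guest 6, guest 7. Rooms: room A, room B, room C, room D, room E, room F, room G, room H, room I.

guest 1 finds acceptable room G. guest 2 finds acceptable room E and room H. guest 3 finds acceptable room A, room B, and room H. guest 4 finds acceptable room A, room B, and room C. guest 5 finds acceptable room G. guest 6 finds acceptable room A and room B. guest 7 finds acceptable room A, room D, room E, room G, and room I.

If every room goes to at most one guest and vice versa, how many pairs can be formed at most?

6

For example, pair guest 1–room G, guest 2–room E, guest 3–room H, guest 4–room C, guest 6–room B, guest 7–room I.
The set {guest 1, guest 5} has only 1 neighbour ({room G}), so by Hall's theorem at most 6 of the 7 guests can be matched.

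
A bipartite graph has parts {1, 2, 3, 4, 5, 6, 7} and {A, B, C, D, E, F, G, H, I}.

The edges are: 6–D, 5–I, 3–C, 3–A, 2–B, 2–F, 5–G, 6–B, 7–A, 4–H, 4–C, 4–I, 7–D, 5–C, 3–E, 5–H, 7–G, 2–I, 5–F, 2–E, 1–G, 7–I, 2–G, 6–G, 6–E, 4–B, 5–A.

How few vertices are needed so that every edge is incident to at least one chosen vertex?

A maximum matching has 7 edges (e.g. 1–G, 2–F, 3–E, 4–C, 5–A, 6–B, 7–I).
By König's theorem the minimum vertex cover has the same size. One such cover is {1, 2, 3, 4, 5, 6, 7}.

7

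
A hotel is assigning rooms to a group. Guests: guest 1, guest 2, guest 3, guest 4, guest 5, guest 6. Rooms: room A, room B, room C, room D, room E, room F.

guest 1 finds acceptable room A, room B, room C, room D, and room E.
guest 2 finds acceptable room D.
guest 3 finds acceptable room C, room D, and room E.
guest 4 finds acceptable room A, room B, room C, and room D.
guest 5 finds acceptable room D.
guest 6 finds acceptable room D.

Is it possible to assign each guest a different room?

The set {guest 2, guest 5, guest 6} has only 1 neighbour ({room D}), so by Hall's theorem at most 4 of the 6 guests can be matched.
Hence no matching covers every guest.

No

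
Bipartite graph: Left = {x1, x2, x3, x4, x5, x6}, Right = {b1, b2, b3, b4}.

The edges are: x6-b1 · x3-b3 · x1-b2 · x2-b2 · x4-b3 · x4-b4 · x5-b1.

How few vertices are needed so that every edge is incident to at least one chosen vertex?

4

A maximum matching has 4 edges (e.g. x1–b2, x3–b3, x4–b4, x5–b1).
By König's theorem the minimum vertex cover has the same size. One such cover is {x3, x4, b1, b2}.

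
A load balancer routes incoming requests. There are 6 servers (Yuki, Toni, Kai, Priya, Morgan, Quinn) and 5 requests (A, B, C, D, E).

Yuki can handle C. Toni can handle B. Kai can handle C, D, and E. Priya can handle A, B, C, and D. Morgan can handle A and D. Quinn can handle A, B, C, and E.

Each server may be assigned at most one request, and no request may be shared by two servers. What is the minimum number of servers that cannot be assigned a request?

1

A valid assignment of size 5: Yuki→C, Toni→B, Kai→E, Priya→A, Morgan→D.
The set {Yuki, Toni, Kai, Priya, Morgan, Quinn} has only 5 neighbours ({A, B, C, D, E}), so by Hall's theorem at most 5 of the 6 servers can be matched.
That matches 5 of the 6, leaving 1 unmatched; no matching can do better.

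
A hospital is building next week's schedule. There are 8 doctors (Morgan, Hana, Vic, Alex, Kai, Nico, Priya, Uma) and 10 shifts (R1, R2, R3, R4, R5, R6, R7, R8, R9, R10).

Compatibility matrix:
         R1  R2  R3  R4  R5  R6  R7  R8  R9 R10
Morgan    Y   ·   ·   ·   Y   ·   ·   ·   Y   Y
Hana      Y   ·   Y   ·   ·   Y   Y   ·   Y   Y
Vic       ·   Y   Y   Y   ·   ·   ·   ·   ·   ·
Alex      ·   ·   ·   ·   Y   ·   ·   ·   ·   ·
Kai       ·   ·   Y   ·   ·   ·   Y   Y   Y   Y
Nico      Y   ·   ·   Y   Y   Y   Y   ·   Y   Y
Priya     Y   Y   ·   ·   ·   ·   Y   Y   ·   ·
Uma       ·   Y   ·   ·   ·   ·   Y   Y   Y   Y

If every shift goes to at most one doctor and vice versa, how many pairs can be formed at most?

For example, pair Morgan–R1, Hana–R3, Vic–R2, Alex–R5, Kai–R10, Nico–R6, Priya–R7, Uma–R9.
This saturates every doctor, so 8 is the maximum.

8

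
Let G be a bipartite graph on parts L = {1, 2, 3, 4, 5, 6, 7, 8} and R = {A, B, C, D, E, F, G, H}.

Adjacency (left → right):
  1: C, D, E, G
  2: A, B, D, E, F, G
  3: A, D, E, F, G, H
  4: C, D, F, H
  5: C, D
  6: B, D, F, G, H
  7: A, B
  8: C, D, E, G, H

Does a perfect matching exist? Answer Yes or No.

For example, pair 1-C, 2-E, 3-A, 4-F, 5-D, 6-H, 7-B, 8-G.
All 8 left vertices are covered.

Yes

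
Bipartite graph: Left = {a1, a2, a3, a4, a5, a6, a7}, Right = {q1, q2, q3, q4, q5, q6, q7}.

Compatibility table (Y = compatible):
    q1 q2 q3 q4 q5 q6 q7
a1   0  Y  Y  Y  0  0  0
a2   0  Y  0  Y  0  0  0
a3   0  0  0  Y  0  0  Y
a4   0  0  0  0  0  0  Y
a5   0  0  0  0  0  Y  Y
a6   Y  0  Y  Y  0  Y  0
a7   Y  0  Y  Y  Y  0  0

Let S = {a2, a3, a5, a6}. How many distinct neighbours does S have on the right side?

The union of neighbours of {a2, a3, a5, a6} is {q1, q2, q3, q4, q6, q7}, which has 6 elements.
Since |N(S)| = 6 ≥ |S| = 4, Hall's condition holds for this subset.

6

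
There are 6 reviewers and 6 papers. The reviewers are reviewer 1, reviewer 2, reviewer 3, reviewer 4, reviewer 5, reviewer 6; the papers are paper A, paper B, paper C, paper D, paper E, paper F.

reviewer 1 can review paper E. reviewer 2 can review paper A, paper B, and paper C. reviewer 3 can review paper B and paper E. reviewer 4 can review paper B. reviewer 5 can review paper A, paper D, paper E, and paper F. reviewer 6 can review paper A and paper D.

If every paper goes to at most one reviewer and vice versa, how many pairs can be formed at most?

A valid assignment of size 5: reviewer 1-paper E, reviewer 2-paper C, reviewer 3-paper B, reviewer 5-paper F, reviewer 6-paper D.
The set {reviewer 1, reviewer 3, reviewer 4} has only 2 neighbours ({paper B, paper E}), so by Hall's theorem at most 5 of the 6 reviewers can be matched.

5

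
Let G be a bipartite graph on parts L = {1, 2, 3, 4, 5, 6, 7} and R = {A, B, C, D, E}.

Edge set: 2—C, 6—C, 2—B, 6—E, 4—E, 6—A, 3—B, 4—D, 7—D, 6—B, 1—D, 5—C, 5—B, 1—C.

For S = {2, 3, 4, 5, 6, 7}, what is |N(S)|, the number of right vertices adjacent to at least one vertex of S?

The union of neighbours of {2, 3, 4, 5, 6, 7} is {A, B, C, D, E}, which has 5 elements.
Since |N(S)| = 5 < |S| = 6, Hall's condition fails for this subset.

5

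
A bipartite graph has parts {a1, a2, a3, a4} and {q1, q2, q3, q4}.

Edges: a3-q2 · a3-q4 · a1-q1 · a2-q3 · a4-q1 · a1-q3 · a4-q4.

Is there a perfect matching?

Yes

A valid assignment of size 4: a1–q1, a2–q3, a3–q2, a4–q4.
All 4 left vertices are covered.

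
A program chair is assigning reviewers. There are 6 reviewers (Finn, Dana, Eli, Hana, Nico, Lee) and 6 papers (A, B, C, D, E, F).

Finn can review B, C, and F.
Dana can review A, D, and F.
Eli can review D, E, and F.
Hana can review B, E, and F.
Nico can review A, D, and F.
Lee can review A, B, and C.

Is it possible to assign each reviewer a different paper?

For example, pair Finn–C, Dana–A, Eli–D, Hana–E, Nico–F, Lee–B.
All 6 reviewers are covered.

Yes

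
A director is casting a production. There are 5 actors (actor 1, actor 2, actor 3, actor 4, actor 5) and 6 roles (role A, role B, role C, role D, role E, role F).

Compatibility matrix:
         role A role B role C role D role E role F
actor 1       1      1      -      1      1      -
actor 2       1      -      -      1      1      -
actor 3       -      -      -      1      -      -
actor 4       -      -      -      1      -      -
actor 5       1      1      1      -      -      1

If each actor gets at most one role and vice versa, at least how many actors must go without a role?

1

One maximum matching: actor 1–role E, actor 2–role A, actor 3–role D, actor 5–role B.
The set {actor 3, actor 4} has only 1 neighbour ({role D}), so by Hall's theorem at most 4 of the 5 actors can be matched.
That matches 4 of the 5, leaving 1 unmatched; no matching can do better.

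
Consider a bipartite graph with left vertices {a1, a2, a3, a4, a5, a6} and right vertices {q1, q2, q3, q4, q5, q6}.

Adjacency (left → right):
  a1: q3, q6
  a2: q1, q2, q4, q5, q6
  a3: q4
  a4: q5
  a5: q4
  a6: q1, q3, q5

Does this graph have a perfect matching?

No

The set {a3, a5} has only 1 neighbour ({q4}), so by Hall's theorem at most 5 of the 6 left vertices can be matched.
Hence no matching covers every left vertex.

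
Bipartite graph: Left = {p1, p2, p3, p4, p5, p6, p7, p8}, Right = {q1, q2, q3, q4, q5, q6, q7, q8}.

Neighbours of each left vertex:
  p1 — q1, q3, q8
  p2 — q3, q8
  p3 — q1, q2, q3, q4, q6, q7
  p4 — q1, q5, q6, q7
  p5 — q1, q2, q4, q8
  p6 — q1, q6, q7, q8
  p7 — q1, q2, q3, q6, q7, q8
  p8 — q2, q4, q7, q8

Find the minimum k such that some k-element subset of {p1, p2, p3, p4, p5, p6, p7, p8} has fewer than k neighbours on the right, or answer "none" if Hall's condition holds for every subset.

A matching saturating every left vertex exists, for instance p1→q1, p2→q3, p3→q4, p4→q5, p5→q2, p6→q7, p7→q6, p8→q8.
By Hall's marriage theorem, this means |N(S)| ≥ |S| for every subset S, so no violating subset exists.

none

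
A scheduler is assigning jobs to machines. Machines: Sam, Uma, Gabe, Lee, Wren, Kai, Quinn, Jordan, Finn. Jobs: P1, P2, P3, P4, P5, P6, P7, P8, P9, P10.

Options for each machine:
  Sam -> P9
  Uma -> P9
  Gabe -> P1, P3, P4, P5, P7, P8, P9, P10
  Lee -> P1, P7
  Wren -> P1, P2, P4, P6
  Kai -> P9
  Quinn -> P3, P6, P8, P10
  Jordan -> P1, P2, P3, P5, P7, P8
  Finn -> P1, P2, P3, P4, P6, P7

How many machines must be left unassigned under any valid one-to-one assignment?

2

A valid assignment of size 7: Sam–P9, Gabe–P8, Lee–P7, Wren–P6, Quinn–P10, Jordan–P3, Finn–P1.
The set {Sam, Uma, Kai} has only 1 neighbour ({P9}), so by Hall's theorem at most 7 of the 9 machines can be matched.
That matches 7 of the 9, leaving 2 unmatched; no matching can do better.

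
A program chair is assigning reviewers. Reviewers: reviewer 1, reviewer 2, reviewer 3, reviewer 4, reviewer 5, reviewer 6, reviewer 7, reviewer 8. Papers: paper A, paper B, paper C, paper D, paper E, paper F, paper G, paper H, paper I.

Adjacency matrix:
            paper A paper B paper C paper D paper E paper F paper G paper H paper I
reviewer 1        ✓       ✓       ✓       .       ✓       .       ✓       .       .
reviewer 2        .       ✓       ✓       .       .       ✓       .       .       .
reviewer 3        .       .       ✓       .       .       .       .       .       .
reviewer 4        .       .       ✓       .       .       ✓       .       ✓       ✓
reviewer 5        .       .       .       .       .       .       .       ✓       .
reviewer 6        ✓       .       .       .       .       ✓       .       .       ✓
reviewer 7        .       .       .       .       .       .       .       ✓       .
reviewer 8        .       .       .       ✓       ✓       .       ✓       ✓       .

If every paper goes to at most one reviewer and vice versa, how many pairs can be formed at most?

7

A valid assignment of size 7: reviewer 1-paper G, reviewer 2-paper B, reviewer 3-paper C, reviewer 4-paper F, reviewer 5-paper H, reviewer 6-paper I, reviewer 8-paper D.
The set {reviewer 5, reviewer 7} has only 1 neighbour ({paper H}), so by Hall's theorem at most 7 of the 8 reviewers can be matched.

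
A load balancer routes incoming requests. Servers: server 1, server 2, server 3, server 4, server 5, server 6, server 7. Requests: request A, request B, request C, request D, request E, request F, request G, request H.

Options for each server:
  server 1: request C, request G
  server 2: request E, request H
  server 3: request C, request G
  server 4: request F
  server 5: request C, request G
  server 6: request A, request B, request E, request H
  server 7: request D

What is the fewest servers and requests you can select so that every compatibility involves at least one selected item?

{server 2, server 4, server 6, server 7, request C, request G} is a vertex cover of size 6: every edge has an endpoint in this set.
No smaller cover exists because server 1–request C, server 2–request H, server 3–request G, server 4–request F, server 6–request E, server 7–request D is a matching of size 6, and a cover must include an endpoint of each of these disjoint edges (König's theorem).

6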